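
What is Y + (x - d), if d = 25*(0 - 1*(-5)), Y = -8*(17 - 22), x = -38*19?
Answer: -807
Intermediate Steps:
x = -722
Y = 40 (Y = -8*(-5) = 40)
d = 125 (d = 25*(0 + 5) = 25*5 = 125)
Y + (x - d) = 40 + (-722 - 1*125) = 40 + (-722 - 125) = 40 - 847 = -807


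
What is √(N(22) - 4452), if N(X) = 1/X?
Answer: I*√2154746/22 ≈ 66.723*I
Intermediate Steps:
√(N(22) - 4452) = √(1/22 - 4452) = √(-97943/22) = I*√2154746/22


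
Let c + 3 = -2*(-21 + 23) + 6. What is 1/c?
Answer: -1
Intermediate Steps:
c = -1 (c = -3 + (-2*(-21 + 23) + 6) = -3 + (-2*2 + 6) = -3 + (-4 + 6) = -3 + 2 = -1)
1/c = 1/(-1) = -1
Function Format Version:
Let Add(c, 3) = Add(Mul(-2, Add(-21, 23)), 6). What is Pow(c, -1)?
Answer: -1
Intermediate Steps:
c = -1 (c = Add(-3, Add(Mul(-2, Add(-21, 23)), 6)) = Add(-3, Add(Mul(-2, 2), 6)) = Add(-3, Add(-4, 6)) = Add(-3, 2) = -1)
Pow(c, -1) = Pow(-1, -1) = -1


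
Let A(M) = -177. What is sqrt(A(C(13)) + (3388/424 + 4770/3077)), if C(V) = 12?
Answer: I*sqrt(17814588461270)/326162 ≈ 12.941*I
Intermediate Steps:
sqrt(A(C(13)) + (3388/424 + 4770/3077)) = sqrt(-177 + (3388/424 + 4770/3077)) = sqrt(-177 + (3388*(1/424) + 4770*(1/3077))) = sqrt(-177 + (847/106 + 4770/3077)) = sqrt(-177 + 3111839/326162) = sqrt(-54618835/326162) = I*sqrt(17814588461270)/326162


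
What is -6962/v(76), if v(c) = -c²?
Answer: 3481/2888 ≈ 1.2053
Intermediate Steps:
-6962/v(76) = -6962/((-1*76²)) = -6962/((-1*5776)) = -6962/(-5776) = -6962*(-1/5776) = 3481/2888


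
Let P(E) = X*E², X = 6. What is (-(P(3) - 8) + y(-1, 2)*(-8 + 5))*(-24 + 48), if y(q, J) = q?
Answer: -1032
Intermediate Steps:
P(E) = 6*E²
(-(P(3) - 8) + y(-1, 2)*(-8 + 5))*(-24 + 48) = (-(6*3² - 8) - (-8 + 5))*(-24 + 48) = (-(6*9 - 8) - 1*(-3))*24 = (-(54 - 8) + 3)*24 = (-1*46 + 3)*24 = (-46 + 3)*24 = -43*24 = -1032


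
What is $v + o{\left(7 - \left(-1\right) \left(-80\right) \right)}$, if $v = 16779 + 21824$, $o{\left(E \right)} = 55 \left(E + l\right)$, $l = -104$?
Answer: $28868$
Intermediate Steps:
$o{\left(E \right)} = -5720 + 55 E$ ($o{\left(E \right)} = 55 \left(E - 104\right) = 55 \left(-104 + E\right) = -5720 + 55 E$)
$v = 38603$
$v + o{\left(7 - \left(-1\right) \left(-80\right) \right)} = 38603 - \left(5720 - 55 \left(7 - \left(-1\right) \left(-80\right)\right)\right) = 38603 - \left(5720 - 55 \left(7 - 80\right)\right) = 38603 + \left(-5720 + 55 \left(-73\right)\right) = 38603 - 9735 = 28868$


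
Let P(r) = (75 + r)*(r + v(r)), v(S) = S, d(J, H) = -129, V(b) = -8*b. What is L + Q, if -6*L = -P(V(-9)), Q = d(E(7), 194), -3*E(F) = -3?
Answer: 3399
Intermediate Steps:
E(F) = 1 (E(F) = -⅓*(-3) = 1)
Q = -129
P(r) = 2*r*(75 + r) (P(r) = (75 + r)*(r + r) = (75 + r)*(2*r) = 2*r*(75 + r))
L = 3528 (L = -(-1)*2*(-8*(-9))*(75 - 8*(-9))/6 = -(-1)*2*72*(75 + 72)/6 = -(-1)*2*72*147/6 = -(-1)*21168/6 = -⅙*(-21168) = 3528)
L + Q = 3528 - 129 = 3399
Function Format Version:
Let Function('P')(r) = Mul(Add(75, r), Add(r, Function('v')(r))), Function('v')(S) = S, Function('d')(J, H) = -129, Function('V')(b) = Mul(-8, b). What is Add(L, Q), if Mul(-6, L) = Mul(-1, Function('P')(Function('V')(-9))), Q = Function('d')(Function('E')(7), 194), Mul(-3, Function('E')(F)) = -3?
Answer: 3399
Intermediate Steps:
Function('E')(F) = 1 (Function('E')(F) = Mul(Rational(-1, 3), -3) = 1)
Q = -129
Function('P')(r) = Mul(2, r, Add(75, r)) (Function('P')(r) = Mul(Add(75, r), Add(r, r)) = Mul(Add(75, r), Mul(2, r)) = Mul(2, r, Add(75, r)))
L = 3528 (L = Mul(Rational(-1, 6), Mul(-1, Mul(2, Mul(-8, -9), Add(75, Mul(-8, -9))))) = Mul(Rational(-1, 6), Mul(-1, Mul(2, 72, Add(75, 72)))) = Mul(Rational(-1, 6), Mul(-1, Mul(2, 72, 147))) = Mul(Rational(-1, 6), Mul(-1, 21168)) = Mul(Rational(-1, 6), -21168) = 3528)
Add(L, Q) = Add(3528, -129) = 3399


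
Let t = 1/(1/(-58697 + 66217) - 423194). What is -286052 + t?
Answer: -910337285183228/3182418879 ≈ -2.8605e+5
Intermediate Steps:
t = -7520/3182418879 (t = 1/(1/7520 - 423194) = 1/(-3182418879/7520) = -7520/3182418879 ≈ -2.3630e-6)
-286052 + t = -286052 - 7520/3182418879 = -910337285183228/3182418879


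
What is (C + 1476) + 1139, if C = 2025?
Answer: 4640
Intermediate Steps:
(C + 1476) + 1139 = (2025 + 1476) + 1139 = 3501 + 1139 = 4640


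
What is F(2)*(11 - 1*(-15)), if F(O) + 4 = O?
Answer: -52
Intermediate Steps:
F(O) = -4 + O
F(2)*(11 - 1*(-15)) = (-4 + 2)*(11 - 1*(-15)) = -2*(11 + 15) = -2*26 = -52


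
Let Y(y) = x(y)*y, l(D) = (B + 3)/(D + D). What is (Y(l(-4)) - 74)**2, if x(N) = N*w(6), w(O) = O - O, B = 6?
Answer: 5476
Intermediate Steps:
w(O) = 0
l(D) = 9/(2*D) (l(D) = (6 + 3)/(D + D) = 9/((2*D)) = 9*(1/(2*D)) = 9/(2*D))
x(N) = 0 (x(N) = N*0 = 0)
Y(y) = 0 (Y(y) = 0*y = 0)
(Y(l(-4)) - 74)**2 = (0 - 74)**2 = (-74)**2 = 5476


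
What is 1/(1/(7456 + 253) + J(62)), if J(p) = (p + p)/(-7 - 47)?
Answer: -208143/477931 ≈ -0.43551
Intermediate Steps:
J(p) = -p/27 (J(p) = (2*p)/(-54) = (2*p)*(-1/54) = -p/27)
1/(1/(7456 + 253) + J(62)) = 1/(1/(7456 + 253) - 1/27*62) = 1/(1/7709 - 62/27) = 1/(-477931/208143) = -208143/477931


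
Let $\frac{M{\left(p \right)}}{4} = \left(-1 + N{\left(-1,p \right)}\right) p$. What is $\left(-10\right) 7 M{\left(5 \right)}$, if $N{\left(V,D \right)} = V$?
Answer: $2800$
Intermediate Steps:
$M{\left(p \right)} = - 8 p$ ($M{\left(p \right)} = 4 \left(-1 - 1\right) p = 4 \left(- 2 p\right) = - 8 p$)
$\left(-10\right) 7 M{\left(5 \right)} = \left(-10\right) 7 \left(\left(-8\right) 5\right) = \left(-70\right) \left(-40\right) = 2800$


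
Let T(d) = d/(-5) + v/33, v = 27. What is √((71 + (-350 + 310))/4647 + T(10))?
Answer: I*√3070598190/51117 ≈ 1.084*I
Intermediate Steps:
T(d) = 9/11 - d/5 (T(d) = d/(-5) + 27/33 = d*(-⅕) + 27*(1/33) = -d/5 + 9/11 = 9/11 - d/5)
√((71 + (-350 + 310))/4647 + T(10)) = √((71 + (-350 + 310))/4647 + (9/11 - ⅕*10)) = √((71 - 40)*(1/4647) + (9/11 - 2)) = √(31*(1/4647) - 13/11) = √(31/4647 - 13/11) = √(-60070/51117) = I*√3070598190/51117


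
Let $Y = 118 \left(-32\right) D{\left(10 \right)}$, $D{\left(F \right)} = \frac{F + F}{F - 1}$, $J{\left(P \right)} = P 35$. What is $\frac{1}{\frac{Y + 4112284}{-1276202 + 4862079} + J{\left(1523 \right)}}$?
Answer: $\frac{32272893}{1720343496401} \approx 1.876 \cdot 10^{-5}$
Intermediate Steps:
$J{\left(P \right)} = 35 P$
$D{\left(F \right)} = \frac{2 F}{-1 + F}$
$Y = - \frac{75520}{9}$ ($Y = 118 \left(-32\right) 2 \cdot 10 \frac{1}{-1 + 10} = - 3776 \cdot 2 \cdot 10 \cdot \frac{1}{9} = \left(-3776\right) \frac{20}{9} = - \frac{75520}{9} \approx -8391.1$)
$\frac{1}{\frac{Y + 4112284}{-1276202 + 4862079} + J{\left(1523 \right)}} = \frac{1}{\frac{- \frac{75520}{9} + 4112284}{-1276202 + 4862079} + 35 \cdot 1523} = \frac{1}{\frac{36935036}{9 \cdot 3585877} + 53305} = \frac{1}{\frac{36935036}{9} \cdot \frac{1}{3585877} + 53305} = \frac{1}{\frac{36935036}{32272893} + 53305} = \frac{1}{\frac{1720343496401}{32272893}} = \frac{32272893}{1720343496401}$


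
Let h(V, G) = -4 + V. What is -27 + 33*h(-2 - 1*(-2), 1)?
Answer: -159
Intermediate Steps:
-27 + 33*h(-2 - 1*(-2), 1) = -27 + 33*(-4 + (-2 - 1*(-2))) = -27 + 33*(-4 + (-2 + 2)) = -27 + 33*(-4 + 0) = -27 + 33*(-4) = -27 - 132 = -159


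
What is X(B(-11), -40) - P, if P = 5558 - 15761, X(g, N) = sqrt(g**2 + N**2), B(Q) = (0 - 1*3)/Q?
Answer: 10203 + sqrt(193609)/11 ≈ 10243.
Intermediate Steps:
B(Q) = -3/Q (B(Q) = (0 - 3)/Q = -3/Q)
X(g, N) = sqrt(N**2 + g**2)
P = -10203
X(B(-11), -40) - P = sqrt((-40)**2 + (-3/(-11))**2) - 1*(-10203) = sqrt(1600 + (-3*(-1/11))**2) + 10203 = sqrt(1600 + (3/11)**2) + 10203 = sqrt(1600 + 9/121) + 10203 = sqrt(193609/121) + 10203 = sqrt(193609)/11 + 10203 = 10203 + sqrt(193609)/11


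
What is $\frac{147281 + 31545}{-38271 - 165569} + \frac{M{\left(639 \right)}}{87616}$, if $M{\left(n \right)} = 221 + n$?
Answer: $- \frac{121036847}{139528480} \approx -0.86747$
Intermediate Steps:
$\frac{147281 + 31545}{-38271 - 165569} + \frac{M{\left(639 \right)}}{87616} = \frac{147281 + 31545}{-38271 - 165569} + \frac{221 + 639}{87616} = \frac{178826}{-203840} + 860 \cdot \frac{1}{87616} = 178826 \left(- \frac{1}{203840}\right) + \frac{215}{21904} = - \frac{89413}{101920} + \frac{215}{21904} = - \frac{121036847}{139528480}$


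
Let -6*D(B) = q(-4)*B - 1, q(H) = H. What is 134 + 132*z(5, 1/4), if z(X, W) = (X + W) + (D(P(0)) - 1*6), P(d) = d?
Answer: 57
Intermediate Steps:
D(B) = ⅙ + 2*B/3 (D(B) = -(-4*B - 1)/6 = -(-1 - 4*B)/6 = ⅙ + 2*B/3)
z(X, W) = -35/6 + W + X (z(X, W) = (X + W) + ((⅙ + (⅔)*0) - 1*6) = (W + X) + ((⅙ + 0) - 6) = (W + X) + (⅙ - 6) = (W + X) - 35/6 = -35/6 + W + X)
134 + 132*z(5, 1/4) = 134 + 132*(-35/6 + 1/4 + 5) = 134 + 132*(-35/6 + ¼ + 5) = 134 + 132*(-7/12) = 134 - 77 = 57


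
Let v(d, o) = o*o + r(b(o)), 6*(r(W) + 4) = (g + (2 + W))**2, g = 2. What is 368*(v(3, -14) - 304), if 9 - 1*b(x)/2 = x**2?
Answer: 25065952/3 ≈ 8.3553e+6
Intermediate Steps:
b(x) = 18 - 2*x**2
r(W) = -4 + (4 + W)**2/6 (r(W) = -4 + (2 + (2 + W))**2/6 = -4 + (4 + W)**2/6)
v(d, o) = -4 + o**2 + (22 - 2*o**2)**2/6 (v(d, o) = o*o + (-4 + (4 + (18 - 2*o**2))**2/6) = o**2 + (-4 + (22 - 2*o**2)**2/6) = -4 + o**2 + (22 - 2*o**2)**2/6)
368*(v(3, -14) - 304) = 368*((230/3 - 41/3*(-14)**2 + (2/3)*(-14)**4) - 304) = 368*((230/3 - 41/3*196 + (2/3)*38416) - 304) = 368*((230/3 - 8036/3 + 76832/3) - 304) = 368*(69026/3 - 304) = 368*(68114/3) = 25065952/3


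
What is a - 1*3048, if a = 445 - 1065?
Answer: -3668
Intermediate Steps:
a = -620
a - 1*3048 = -620 - 1*3048 = -620 - 3048 = -3668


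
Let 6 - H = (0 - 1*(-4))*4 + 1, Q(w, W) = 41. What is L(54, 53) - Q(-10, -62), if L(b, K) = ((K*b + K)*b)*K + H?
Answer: 8342678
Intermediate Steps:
H = -11 (H = 6 - ((0 - 1*(-4))*4 + 1) = 6 - ((0 + 4)*4 + 1) = 6 - (4*4 + 1) = 6 - (16 + 1) = 6 - 1*17 = 6 - 17 = -11)
L(b, K) = -11 + K*b*(K + K*b) (L(b, K) = ((K*b + K)*b)*K - 11 = ((K + K*b)*b)*K - 11 = (b*(K + K*b))*K - 11 = K*b*(K + K*b) - 11 = -11 + K*b*(K + K*b))
L(54, 53) - Q(-10, -62) = (-11 + 54*53² + 53²*54²) - 1*41 = (-11 + 54*2809 + 2809*2916) - 41 = (-11 + 151686 + 8191044) - 41 = 8342719 - 41 = 8342678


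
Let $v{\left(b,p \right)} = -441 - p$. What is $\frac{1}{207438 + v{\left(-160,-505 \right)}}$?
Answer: $\frac{1}{207502} \approx 4.8192 \cdot 10^{-6}$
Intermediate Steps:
$\frac{1}{207438 + v{\left(-160,-505 \right)}} = \frac{1}{207438 - -64} = \frac{1}{207438 + \left(-441 + 505\right)} = \frac{1}{207438 + 64} = \frac{1}{207502}$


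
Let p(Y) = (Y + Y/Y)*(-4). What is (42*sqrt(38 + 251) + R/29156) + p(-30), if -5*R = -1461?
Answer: 120998861/145780 ≈ 830.01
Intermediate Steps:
R = 1461/5 (R = -1/5*(-1461) = 1461/5 ≈ 292.20)
p(Y) = -4 - 4*Y (p(Y) = (Y + 1)*(-4) = (1 + Y)*(-4) = -4 - 4*Y)
(42*sqrt(38 + 251) + R/29156) + p(-30) = (42*sqrt(38 + 251) + (1461/5)/29156) + (-4 - 4*(-30)) = (42*sqrt(289) + (1461/5)*(1/29156)) + (-4 + 120) = (42*17 + 1461/145780) + 116 = (714 + 1461/145780) + 116 = 104088381/145780 + 116 = 120998861/145780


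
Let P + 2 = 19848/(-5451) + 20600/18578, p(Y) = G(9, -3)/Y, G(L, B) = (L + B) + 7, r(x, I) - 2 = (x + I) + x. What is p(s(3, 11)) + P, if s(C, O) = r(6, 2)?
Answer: -1004538931/270049808 ≈ -3.7198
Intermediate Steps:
r(x, I) = 2 + I + 2*x (r(x, I) = 2 + ((x + I) + x) = 2 + ((I + x) + x) = 2 + (I + 2*x) = 2 + I + 2*x)
s(C, O) = 16 (s(C, O) = 2 + 2 + 2*6 = 2 + 2 + 12 = 16)
G(L, B) = 7 + B + L (G(L, B) = (B + L) + 7 = 7 + B + L)
p(Y) = 13/Y (p(Y) = (7 - 3 + 9)/Y = 13/Y)
P = -76497150/16878113 (P = -2 + (19848/(-5451) + 20600/18578) = -2 + (19848*(-1/5451) + 20600*(1/18578)) = -2 + (-6616/1817 + 10300/9289) = -2 - 42740924/16878113 = -76497150/16878113 ≈ -4.5323)
p(s(3, 11)) + P = 13/16 - 76497150/16878113 = -1004538931/270049808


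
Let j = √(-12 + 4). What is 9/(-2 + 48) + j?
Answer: 9/46 + 2*I*√2 ≈ 0.19565 + 2.8284*I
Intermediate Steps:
j = 2*I*√2 (j = √(-8) = 2*I*√2 ≈ 2.8284*I)
9/(-2 + 48) + j = 9/(-2 + 48) + 2*I*√2 = 9/46 + 2*I*√2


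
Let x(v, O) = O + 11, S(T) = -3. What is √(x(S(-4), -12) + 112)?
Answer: √111 ≈ 10.536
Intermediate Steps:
x(v, O) = 11 + O
√(x(S(-4), -12) + 112) = √((11 - 12) + 112) = √(-1 + 112) = √111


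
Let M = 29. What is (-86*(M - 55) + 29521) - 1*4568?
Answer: 27189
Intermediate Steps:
(-86*(M - 55) + 29521) - 1*4568 = (-86*(29 - 55) + 29521) - 1*4568 = (-86*(-26) + 29521) - 4568 = (2236 + 29521) - 4568 = 31757 - 4568 = 27189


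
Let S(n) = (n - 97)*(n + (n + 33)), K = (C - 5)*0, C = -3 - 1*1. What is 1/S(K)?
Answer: -1/3201 ≈ -0.00031240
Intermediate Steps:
C = -4 (C = -3 - 1 = -4)
K = 0 (K = (-4 - 5)*0 = -9*0 = 0)
S(n) = (-97 + n)*(33 + 2*n) (S(n) = (-97 + n)*(n + (33 + n)) = (-97 + n)*(33 + 2*n))
1/S(K) = 1/(-3201 - 161*0 + 2*0²) = 1/(-3201 + 0 + 2*0) = 1/(-3201 + 0 + 0) = 1/(-3201) = -1/3201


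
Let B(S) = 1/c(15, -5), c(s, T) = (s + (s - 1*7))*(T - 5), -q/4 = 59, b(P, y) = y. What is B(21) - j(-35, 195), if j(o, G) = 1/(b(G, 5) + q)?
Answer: -1/53130 ≈ -1.8822e-5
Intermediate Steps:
q = -236 (q = -4*59 = -236)
c(s, T) = (-7 + 2*s)*(-5 + T) (c(s, T) = (s + (s - 7))*(-5 + T) = (s + (-7 + s))*(-5 + T) = (-7 + 2*s)*(-5 + T))
j(o, G) = -1/231 (j(o, G) = 1/(5 - 236) = 1/(-231) = -1/231)
B(S) = -1/230 (B(S) = 1/(35 - 10*15 - 7*(-5) + 2*(-5)*15) = 1/(35 - 150 + 35 - 150) = 1/(-230) = -1/230)
B(21) - j(-35, 195) = -1/230 - 1*(-1/231) = -1/230 + 1/231 = -1/53130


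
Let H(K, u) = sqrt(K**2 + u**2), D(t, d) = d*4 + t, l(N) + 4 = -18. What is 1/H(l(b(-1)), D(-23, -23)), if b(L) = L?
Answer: sqrt(13709)/13709 ≈ 0.0085408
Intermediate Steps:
l(N) = -22 (l(N) = -4 - 18 = -22)
D(t, d) = t + 4*d (D(t, d) = 4*d + t = t + 4*d)
1/H(l(b(-1)), D(-23, -23)) = 1/(sqrt((-22)**2 + (-23 + 4*(-23))**2)) = 1/(sqrt(484 + (-23 - 92)**2)) = 1/(sqrt(484 + (-115)**2)) = 1/(sqrt(484 + 13225)) = 1/(sqrt(13709)) = sqrt(13709)/13709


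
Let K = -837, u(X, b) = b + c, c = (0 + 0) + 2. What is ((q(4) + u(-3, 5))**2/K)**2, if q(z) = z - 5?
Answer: 16/8649 ≈ 0.0018499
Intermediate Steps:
c = 2 (c = 0 + 2 = 2)
u(X, b) = 2 + b (u(X, b) = b + 2 = 2 + b)
q(z) = -5 + z
((q(4) + u(-3, 5))**2/K)**2 = (((-5 + 4) + (2 + 5))**2/(-837))**2 = ((-1 + 7)**2*(-1/837))**2 = (6**2*(-1/837))**2 = (36*(-1/837))**2 = (-4/93)**2 = 16/8649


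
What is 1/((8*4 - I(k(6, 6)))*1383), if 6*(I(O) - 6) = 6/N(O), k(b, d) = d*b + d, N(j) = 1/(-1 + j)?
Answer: -1/20745 ≈ -4.8204e-5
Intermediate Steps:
k(b, d) = d + b*d (k(b, d) = b*d + d = d + b*d)
I(O) = 5 + O (I(O) = 6 + (6/(1/(-1 + O)))/6 = 6 + (6*(-1 + O))/6 = 6 + (-6 + 6*O)/6 = 6 + (-1 + O) = 5 + O)
1/((8*4 - I(k(6, 6)))*1383) = 1/((8*4 - (5 + 6*(1 + 6)))*1383) = 1/((32 - (5 + 6*7))*1383) = 1/((32 - (5 + 42))*1383) = 1/((32 - 1*47)*1383) = 1/((32 - 47)*1383) = 1/(-15*1383) = 1/(-20745) = -1/20745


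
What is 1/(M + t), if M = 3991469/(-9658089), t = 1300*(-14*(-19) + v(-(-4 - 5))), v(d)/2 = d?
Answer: 9658089/3565762467331 ≈ 2.7086e-6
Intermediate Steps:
v(d) = 2*d
t = 369200 (t = 1300*(-14*(-19) + 2*(-(-4 - 5))) = 1300*(266 + 2*(-1*(-9))) = 1300*(266 + 2*9) = 1300*(266 + 18) = 1300*284 = 369200)
M = -3991469/9658089 (M = 3991469*(-1/9658089) = -3991469/9658089 ≈ -0.41328)
1/(M + t) = 1/(-3991469/9658089 + 369200) = 1/(3565762467331/9658089) = 9658089/3565762467331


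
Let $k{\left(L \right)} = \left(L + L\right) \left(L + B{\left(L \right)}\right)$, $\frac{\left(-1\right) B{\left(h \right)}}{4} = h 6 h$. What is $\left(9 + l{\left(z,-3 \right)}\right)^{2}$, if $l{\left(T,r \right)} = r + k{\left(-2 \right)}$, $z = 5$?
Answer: $158404$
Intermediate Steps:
$B{\left(h \right)} = - 24 h^{2}$ ($B{\left(h \right)} = - 4 h 6 h = - 4 \cdot 6 h h = - 4 \cdot 6 h^{2} = - 24 h^{2}$)
$k{\left(L \right)} = 2 L \left(L - 24 L^{2}\right)$ ($k{\left(L \right)} = \left(L + L\right) \left(L - 24 L^{2}\right) = 2 L \left(L - 24 L^{2}\right)$)
$l{\left(T,r \right)} = 392 + r$ ($l{\left(T,r \right)} = r + \left(-2\right)^{2} \left(2 - -96\right) = r + 4 \left(2 + 96\right) = r + 4 \cdot 98 = r + 392 = 392 + r$)
$\left(9 + l{\left(z,-3 \right)}\right)^{2} = \left(9 + \left(392 - 3\right)\right)^{2} = \left(9 + 389\right)^{2} = 398^{2} = 158404$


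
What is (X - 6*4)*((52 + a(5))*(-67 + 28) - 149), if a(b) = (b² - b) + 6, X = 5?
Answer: 60629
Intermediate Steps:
a(b) = 6 + b² - b
(X - 6*4)*((52 + a(5))*(-67 + 28) - 149) = (5 - 6*4)*((52 + (6 + 5² - 1*5))*(-67 + 28) - 149) = (5 - 24)*((52 + (6 + 25 - 5))*(-39) - 149) = -19*((52 + 26)*(-39) - 149) = -19*(78*(-39) - 149) = -19*(-3042 - 149) = -19*(-3191) = 60629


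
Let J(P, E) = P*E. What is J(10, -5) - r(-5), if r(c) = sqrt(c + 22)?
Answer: -50 - sqrt(17) ≈ -54.123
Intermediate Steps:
J(P, E) = E*P
r(c) = sqrt(22 + c)
J(10, -5) - r(-5) = -5*10 - sqrt(22 - 5) = -50 - sqrt(17)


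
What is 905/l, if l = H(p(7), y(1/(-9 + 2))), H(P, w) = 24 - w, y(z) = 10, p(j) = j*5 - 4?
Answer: 905/14 ≈ 64.643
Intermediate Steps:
p(j) = -4 + 5*j (p(j) = 5*j - 4 = -4 + 5*j)
l = 14 (l = 24 - 1*10 = 24 - 10 = 14)
905/l = 905/14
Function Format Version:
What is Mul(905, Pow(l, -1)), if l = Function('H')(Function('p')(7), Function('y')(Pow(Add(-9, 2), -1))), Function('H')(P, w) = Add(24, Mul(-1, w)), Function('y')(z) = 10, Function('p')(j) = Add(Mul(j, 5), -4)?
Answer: Rational(905, 14) ≈ 64.643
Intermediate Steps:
Function('p')(j) = Add(-4, Mul(5, j)) (Function('p')(j) = Add(Mul(5, j), -4) = Add(-4, Mul(5, j)))
l = 14 (l = Add(24, Mul(-1, 10)) = Add(24, -10) = 14)
Mul(905, Pow(l, -1)) = Mul(905, Pow(14, -1)) = Mul(905, Rational(1, 14)) = Rational(905, 14)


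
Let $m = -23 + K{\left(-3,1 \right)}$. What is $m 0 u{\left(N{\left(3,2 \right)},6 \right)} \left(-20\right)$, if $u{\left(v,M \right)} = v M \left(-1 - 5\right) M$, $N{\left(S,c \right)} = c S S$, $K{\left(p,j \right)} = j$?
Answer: $0$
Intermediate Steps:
$N{\left(S,c \right)} = c S^{2}$ ($N{\left(S,c \right)} = S c S = c S^{2}$)
$u{\left(v,M \right)} = - 6 v M^{2}$ ($u{\left(v,M \right)} = v M \left(-6\right) M = v \left(- 6 M\right) M = - 6 M v M = - 6 v M^{2}$)
$m = -22$ ($m = -23 + 1 = -22$)
$m 0 u{\left(N{\left(3,2 \right)},6 \right)} \left(-20\right) = - 22 \cdot 0 \left(- 6 \cdot 2 \cdot 3^{2} \cdot 6^{2}\right) \left(-20\right) = - 22 \cdot 0 \left(\left(-6\right) 2 \cdot 9 \cdot 36\right) \left(-20\right) = - 22 \cdot 0 \left(\left(-6\right) 18 \cdot 36\right) \left(-20\right) = - 22 \cdot 0 \left(-3888\right) \left(-20\right) = \left(-22\right) 0 \left(-20\right) = 0 \left(-20\right) = 0$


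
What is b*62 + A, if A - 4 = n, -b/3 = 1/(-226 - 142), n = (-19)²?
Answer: 67253/184 ≈ 365.51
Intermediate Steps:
n = 361
b = 3/368 (b = -3/(-226 - 142) = -3/(-368) = -3*(-1/368) = 3/368 ≈ 0.0081522)
A = 365 (A = 4 + 361 = 365)
b*62 + A = (3/368)*62 + 365 = 93/184 + 365 = 67253/184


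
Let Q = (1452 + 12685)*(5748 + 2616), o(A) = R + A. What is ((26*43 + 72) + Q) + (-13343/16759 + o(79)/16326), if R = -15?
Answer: 16176089735463965/136803717 ≈ 1.1824e+8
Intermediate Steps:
o(A) = -15 + A
Q = 118241868 (Q = 14137*8364 = 118241868)
((26*43 + 72) + Q) + (-13343/16759 + o(79)/16326) = ((26*43 + 72) + 118241868) + (-13343/16759 + (-15 + 79)/16326) = ((1118 + 72) + 118241868) + (-13343*1/16759 + 64*(1/16326)) = (1190 + 118241868) + (-13343/16759 + 32/8163) = 118243058 - 108382621/136803717 = 16176089735463965/136803717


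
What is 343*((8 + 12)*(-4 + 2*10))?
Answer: 109760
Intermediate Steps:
343*((8 + 12)*(-4 + 2*10)) = 343*(20*(-4 + 20)) = 343*(20*16) = 343*320 = 109760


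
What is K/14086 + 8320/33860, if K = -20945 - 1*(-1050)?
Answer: -27822459/23847598 ≈ -1.1667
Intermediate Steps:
K = -19895 (K = -20945 + 1050 = -19895)
K/14086 + 8320/33860 = -19895/14086 + 8320/33860 = -19895*1/14086 + 8320*(1/33860) = -19895/14086 + 416/1693 = -27822459/23847598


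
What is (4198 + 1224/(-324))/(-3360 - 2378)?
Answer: -18874/25821 ≈ -0.73096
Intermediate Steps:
(4198 + 1224/(-324))/(-3360 - 2378) = (4198 + 1224*(-1/324))/(-5738) = (4198 - 34/9)*(-1/5738) = (37748/9)*(-1/5738) = -18874/25821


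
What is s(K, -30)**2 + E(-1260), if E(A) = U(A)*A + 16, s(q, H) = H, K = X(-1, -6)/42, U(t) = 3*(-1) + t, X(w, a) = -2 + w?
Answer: 1592296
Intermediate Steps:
U(t) = -3 + t
K = -1/14 (K = (-2 - 1)/42 = -3*1/42 = -1/14 ≈ -0.071429)
E(A) = 16 + A*(-3 + A) (E(A) = (-3 + A)*A + 16 = A*(-3 + A) + 16 = 16 + A*(-3 + A))
s(K, -30)**2 + E(-1260) = (-30)**2 + (16 - 1260*(-3 - 1260)) = 900 + (16 - 1260*(-1263)) = 900 + (16 + 1591380) = 900 + 1591396 = 1592296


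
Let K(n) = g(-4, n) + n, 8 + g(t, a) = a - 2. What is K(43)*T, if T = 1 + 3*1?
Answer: 304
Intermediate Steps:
g(t, a) = -10 + a (g(t, a) = -8 + (a - 2) = -8 + (-2 + a) = -10 + a)
T = 4 (T = 1 + 3 = 4)
K(n) = -10 + 2*n (K(n) = (-10 + n) + n = -10 + 2*n)
K(43)*T = (-10 + 2*43)*4 = (-10 + 86)*4 = 76*4 = 304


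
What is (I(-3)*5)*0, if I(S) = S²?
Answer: 0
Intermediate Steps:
(I(-3)*5)*0 = ((-3)²*5)*0 = (9*5)*0 = 45*0 = 0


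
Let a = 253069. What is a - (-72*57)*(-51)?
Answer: 43765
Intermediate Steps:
a - (-72*57)*(-51) = 253069 - (-72*57)*(-51) = 253069 - (-4104)*(-51) = 253069 - 1*209304 = 253069 - 209304 = 43765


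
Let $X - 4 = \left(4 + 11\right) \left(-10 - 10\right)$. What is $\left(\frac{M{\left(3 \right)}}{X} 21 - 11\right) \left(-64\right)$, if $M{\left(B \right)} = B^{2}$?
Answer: $\frac{27560}{37} \approx 744.87$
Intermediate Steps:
$X = -296$ ($X = 4 + \left(4 + 11\right) \left(-10 - 10\right) = 4 + 15 \left(-20\right) = 4 - 300 = -296$)
$\left(\frac{M{\left(3 \right)}}{X} 21 - 11\right) \left(-64\right) = \left(\frac{3^{2}}{-296} \cdot 21 - 11\right) \left(-64\right) = \left(9 \left(- \frac{1}{296}\right) 21 - 11\right) \left(-64\right) = \left(\left(- \frac{9}{296}\right) 21 - 11\right) \left(-64\right) = \left(- \frac{189}{296} - 11\right) \left(-64\right) = \left(- \frac{3445}{296}\right) \left(-64\right) = \frac{27560}{37}$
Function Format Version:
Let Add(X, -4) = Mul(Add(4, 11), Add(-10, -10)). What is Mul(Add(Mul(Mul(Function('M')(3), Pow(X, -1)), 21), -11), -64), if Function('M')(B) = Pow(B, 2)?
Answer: Rational(27560, 37) ≈ 744.87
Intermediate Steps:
X = -296 (X = Add(4, Mul(Add(4, 11), Add(-10, -10))) = Add(4, Mul(15, -20)) = Add(4, -300) = -296)
Mul(Add(Mul(Mul(Function('M')(3), Pow(X, -1)), 21), -11), -64) = Mul(Add(Mul(Mul(Pow(3, 2), Pow(-296, -1)), 21), -11), -64) = Mul(Add(Mul(Mul(9, Rational(-1, 296)), 21), -11), -64) = Mul(Add(Mul(Rational(-9, 296), 21), -11), -64) = Mul(Add(Rational(-189, 296), -11), -64) = Mul(Rational(-3445, 296), -64) = Rational(27560, 37)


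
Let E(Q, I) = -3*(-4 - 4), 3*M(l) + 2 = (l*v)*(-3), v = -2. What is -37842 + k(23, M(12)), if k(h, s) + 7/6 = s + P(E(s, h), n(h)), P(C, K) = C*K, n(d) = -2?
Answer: -227207/6 ≈ -37868.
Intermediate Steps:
M(l) = -2/3 + 2*l (M(l) = -2/3 + ((l*(-2))*(-3))/3 = -2/3 + (-2*l*(-3))/3 = -2/3 + (6*l)/3 = -2/3 + 2*l)
E(Q, I) = 24 (E(Q, I) = -3*(-8) = 24)
k(h, s) = -295/6 + s (k(h, s) = -7/6 + (s + 24*(-2)) = -7/6 + (s - 48) = -7/6 + (-48 + s) = -295/6 + s)
-37842 + k(23, M(12)) = -37842 + (-295/6 + (-2/3 + 2*12)) = -37842 + (-295/6 + (-2/3 + 24)) = -37842 + (-295/6 + 70/3) = -37842 - 155/6 = -227207/6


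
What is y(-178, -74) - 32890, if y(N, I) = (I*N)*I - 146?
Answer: -1007764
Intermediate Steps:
y(N, I) = -146 + N*I² (y(N, I) = N*I² - 146 = -146 + N*I²)
y(-178, -74) - 32890 = (-146 - 178*(-74)²) - 32890 = (-146 - 178*5476) - 32890 = (-146 - 974728) - 32890 = -974874 - 32890 = -1007764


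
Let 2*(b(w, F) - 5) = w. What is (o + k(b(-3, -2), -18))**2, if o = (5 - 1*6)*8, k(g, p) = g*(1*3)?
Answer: 25/4 ≈ 6.2500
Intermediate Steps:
b(w, F) = 5 + w/2
k(g, p) = 3*g (k(g, p) = g*3 = 3*g)
o = -8 (o = (5 - 6)*8 = -1*8 = -8)
(o + k(b(-3, -2), -18))**2 = (-8 + 3*(5 + (1/2)*(-3)))**2 = (-8 + 3*(5 - 3/2))**2 = (-8 + 3*(7/2))**2 = (-8 + 21/2)**2 = (5/2)**2 = 25/4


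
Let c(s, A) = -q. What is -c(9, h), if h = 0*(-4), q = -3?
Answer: -3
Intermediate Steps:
h = 0
c(s, A) = 3 (c(s, A) = -1*(-3) = 3)
-c(9, h) = -1*3 = -3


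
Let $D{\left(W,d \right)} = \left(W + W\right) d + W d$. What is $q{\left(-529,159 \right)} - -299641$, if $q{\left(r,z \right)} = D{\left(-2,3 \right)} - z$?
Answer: $299464$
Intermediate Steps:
$D{\left(W,d \right)} = 3 W d$ ($D{\left(W,d \right)} = 2 W d + W d = 3 W d$)
$q{\left(r,z \right)} = -18 - z$ ($q{\left(r,z \right)} = 3 \left(-2\right) 3 - z = -18 - z$)
$q{\left(-529,159 \right)} - -299641 = \left(-18 - 159\right) - -299641 = \left(-18 - 159\right) + 299641 = -177 + 299641 = 299464$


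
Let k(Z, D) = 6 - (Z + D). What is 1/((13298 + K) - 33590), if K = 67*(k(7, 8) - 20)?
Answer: -1/22235 ≈ -4.4974e-5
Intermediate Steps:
k(Z, D) = 6 - D - Z (k(Z, D) = 6 - (D + Z) = 6 + (-D - Z) = 6 - D - Z)
K = -1943 (K = 67*((6 - 1*8 - 1*7) - 20) = 67*((6 - 8 - 7) - 20) = 67*(-9 - 20) = 67*(-29) = -1943)
1/((13298 + K) - 33590) = 1/((13298 - 1943) - 33590) = 1/(11355 - 33590) = 1/(-22235) = -1/22235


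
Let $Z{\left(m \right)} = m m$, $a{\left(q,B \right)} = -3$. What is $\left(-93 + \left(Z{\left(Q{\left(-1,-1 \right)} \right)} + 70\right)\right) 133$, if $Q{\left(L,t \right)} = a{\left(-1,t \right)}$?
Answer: $-1862$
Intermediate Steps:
$Q{\left(L,t \right)} = -3$
$Z{\left(m \right)} = m^{2}$
$\left(-93 + \left(Z{\left(Q{\left(-1,-1 \right)} \right)} + 70\right)\right) 133 = \left(-93 + \left(\left(-3\right)^{2} + 70\right)\right) 133 = \left(-93 + \left(9 + 70\right)\right) 133 = \left(-93 + 79\right) 133 = \left(-14\right) 133 = -1862$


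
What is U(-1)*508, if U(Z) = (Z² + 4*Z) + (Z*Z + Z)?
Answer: -1524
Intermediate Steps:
U(Z) = 2*Z² + 5*Z (U(Z) = (Z² + 4*Z) + (Z² + Z) = (Z² + 4*Z) + (Z + Z²) = 2*Z² + 5*Z)
U(-1)*508 = -(5 + 2*(-1))*508 = -(5 - 2)*508 = -1*3*508 = -3*508 = -1524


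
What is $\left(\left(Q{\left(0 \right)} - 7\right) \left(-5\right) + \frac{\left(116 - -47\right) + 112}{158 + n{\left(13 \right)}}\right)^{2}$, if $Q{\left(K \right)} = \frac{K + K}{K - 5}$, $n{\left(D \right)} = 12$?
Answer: $\frac{1550025}{1156} \approx 1340.9$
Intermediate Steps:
$Q{\left(K \right)} = \frac{2 K}{-5 + K}$
$\left(\left(Q{\left(0 \right)} - 7\right) \left(-5\right) + \frac{\left(116 - -47\right) + 112}{158 + n{\left(13 \right)}}\right)^{2} = \left(\left(2 \cdot 0 \frac{1}{-5 + 0} - 7\right) \left(-5\right) + \frac{\left(116 - -47\right) + 112}{158 + 12}\right)^{2} = \left(\left(2 \cdot 0 \frac{1}{-5} - 7\right) \left(-5\right) + \frac{\left(116 + 47\right) + 112}{170}\right)^{2} = \left(\left(2 \cdot 0 \left(- \frac{1}{5}\right) - 7\right) \left(-5\right) + \left(163 + 112\right) \frac{1}{170}\right)^{2} = \left(\left(0 - 7\right) \left(-5\right) + 275 \cdot \frac{1}{170}\right)^{2} = \left(\left(-7\right) \left(-5\right) + \frac{55}{34}\right)^{2} = \left(35 + \frac{55}{34}\right)^{2} = \left(\frac{1245}{34}\right)^{2} = \frac{1550025}{1156}$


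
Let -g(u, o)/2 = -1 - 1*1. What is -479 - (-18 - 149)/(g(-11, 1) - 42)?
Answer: -18369/38 ≈ -483.39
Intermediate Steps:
g(u, o) = 4 (g(u, o) = -2*(-1 - 1*1) = -2*(-1 - 1) = -2*(-2) = 4)
-479 - (-18 - 149)/(g(-11, 1) - 42) = -479 - (-18 - 149)/(4 - 42) = -479 - (-167)/(-38) = -479 - (-167)*(-1)/38 = -479 - 1*167/38 = -479 - 167/38 = -18369/38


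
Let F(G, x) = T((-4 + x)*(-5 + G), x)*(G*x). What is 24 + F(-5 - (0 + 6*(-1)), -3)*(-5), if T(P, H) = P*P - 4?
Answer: 11724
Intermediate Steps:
T(P, H) = -4 + P**2 (T(P, H) = P**2 - 4 = -4 + P**2)
F(G, x) = G*x*(-4 + (-5 + G)**2*(-4 + x)**2) (F(G, x) = (-4 + ((-4 + x)*(-5 + G))**2)*(G*x) = (-4 + ((-5 + G)*(-4 + x))**2)*(G*x) = (-4 + (-5 + G)**2*(-4 + x)**2)*(G*x) = G*x*(-4 + (-5 + G)**2*(-4 + x)**2))
24 + F(-5 - (0 + 6*(-1)), -3)*(-5) = 24 + ((-5 - (0 + 6*(-1)))*(-3)*(-4 + (20 - 5*(-3) - 4*(-5 - (0 + 6*(-1))) + (-5 - (0 + 6*(-1)))*(-3))**2))*(-5) = 24 + ((-5 - (0 - 6))*(-3)*(-4 + (20 + 15 - 4*(-5 - (0 - 6)) + (-5 - (0 - 6))*(-3))**2))*(-5) = 24 + ((-5 - 1*(-6))*(-3)*(-4 + (20 + 15 - 4*(-5 - 1*(-6)) + (-5 - 1*(-6))*(-3))**2))*(-5) = 24 + ((-5 + 6)*(-3)*(-4 + (20 + 15 - 4*(-5 + 6) + (-5 + 6)*(-3))**2))*(-5) = 24 + (1*(-3)*(-4 + (20 + 15 - 4*1 + 1*(-3))**2))*(-5) = 24 + (1*(-3)*(-4 + (20 + 15 - 4 - 3)**2))*(-5) = 24 + (1*(-3)*(-4 + 28**2))*(-5) = 24 + (1*(-3)*(-4 + 784))*(-5) = 24 + (1*(-3)*780)*(-5) = 24 - 2340*(-5) = 24 + 11700 = 11724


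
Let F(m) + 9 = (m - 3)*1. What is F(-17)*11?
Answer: -319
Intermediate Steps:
F(m) = -12 + m (F(m) = -9 + (m - 3)*1 = -9 + (-3 + m)*1 = -9 + (-3 + m) = -12 + m)
F(-17)*11 = (-12 - 17)*11 = -29*11 = -319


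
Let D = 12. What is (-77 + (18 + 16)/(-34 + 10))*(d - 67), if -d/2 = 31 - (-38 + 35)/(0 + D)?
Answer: 243719/24 ≈ 10155.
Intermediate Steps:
d = -125/2 (d = -2*(31 - (-38 + 35)/(0 + 12)) = -2*(31 - (-3)/12) = -2*(31 - 1*(-¼)) = -2*(31 + ¼) = -2*125/4 = -125/2 ≈ -62.500)
(-77 + (18 + 16)/(-34 + 10))*(d - 67) = (-77 + (18 + 16)/(-34 + 10))*(-125/2 - 67) = (-77 + 34/(-24))*(-259/2) = (-77 + 34*(-1/24))*(-259/2) = (-77 - 17/12)*(-259/2) = -941/12*(-259/2) = 243719/24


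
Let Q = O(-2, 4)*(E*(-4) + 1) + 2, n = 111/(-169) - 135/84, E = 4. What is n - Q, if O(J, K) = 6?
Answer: 405703/4732 ≈ 85.736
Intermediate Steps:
n = -10713/4732 (n = 111*(-1/169) - 135*1/84 = -111/169 - 45/28 = -10713/4732 ≈ -2.2639)
Q = -88 (Q = 6*(4*(-4) + 1) + 2 = 6*(-16 + 1) + 2 = 6*(-15) + 2 = -90 + 2 = -88)
n - Q = -10713/4732 - 1*(-88) = -10713/4732 + 88 = 405703/4732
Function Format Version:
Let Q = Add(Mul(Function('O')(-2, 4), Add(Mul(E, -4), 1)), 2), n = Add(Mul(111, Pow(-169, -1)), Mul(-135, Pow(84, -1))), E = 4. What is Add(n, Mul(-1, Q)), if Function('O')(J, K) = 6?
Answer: Rational(405703, 4732) ≈ 85.736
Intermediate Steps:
n = Rational(-10713, 4732) (n = Add(Mul(111, Rational(-1, 169)), Mul(-135, Rational(1, 84))) = Add(Rational(-111, 169), Rational(-45, 28)) = Rational(-10713, 4732) ≈ -2.2639)
Q = -88 (Q = Add(Mul(6, Add(Mul(4, -4), 1)), 2) = Add(Mul(6, Add(-16, 1)), 2) = Add(Mul(6, -15), 2) = Add(-90, 2) = -88)
Add(n, Mul(-1, Q)) = Add(Rational(-10713, 4732), Mul(-1, -88)) = Add(Rational(-10713, 4732), 88) = Rational(405703, 4732)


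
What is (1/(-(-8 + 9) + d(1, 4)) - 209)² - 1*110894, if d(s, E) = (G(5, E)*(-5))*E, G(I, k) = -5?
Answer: -658795994/9801 ≈ -67217.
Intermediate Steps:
d(s, E) = 25*E (d(s, E) = (-5*(-5))*E = 25*E)
(1/(-(-8 + 9) + d(1, 4)) - 209)² - 1*110894 = (1/(-(-8 + 9) + 25*4) - 209)² - 1*110894 = (1/(-1*1 + 100) - 209)² - 110894 = (1/(-1 + 100) - 209)² - 110894 = (1/99 - 209)² - 110894 = (-20690/99)² - 110894 = 428076100/9801 - 110894 = -658795994/9801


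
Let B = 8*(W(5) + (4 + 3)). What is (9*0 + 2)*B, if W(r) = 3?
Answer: 160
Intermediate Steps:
B = 80 (B = 8*(3 + (4 + 3)) = 8*(3 + 7) = 8*10 = 80)
(9*0 + 2)*B = (9*0 + 2)*80 = (0 + 2)*80 = 2*80 = 160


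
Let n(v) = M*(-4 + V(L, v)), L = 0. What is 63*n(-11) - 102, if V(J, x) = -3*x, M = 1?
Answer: 1725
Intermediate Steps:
n(v) = -4 - 3*v (n(v) = 1*(-4 - 3*v) = -4 - 3*v)
63*n(-11) - 102 = 63*(-4 - 3*(-11)) - 102 = 63*(-4 + 33) - 102 = 63*29 - 102 = 1827 - 102 = 1725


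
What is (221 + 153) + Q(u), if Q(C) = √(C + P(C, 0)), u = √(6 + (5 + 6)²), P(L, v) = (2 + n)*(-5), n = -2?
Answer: 374 + 127^(¼) ≈ 377.36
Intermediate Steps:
P(L, v) = 0 (P(L, v) = (2 - 2)*(-5) = 0*(-5) = 0)
u = √127 (u = √(6 + 11²) = √(6 + 121) = √127 ≈ 11.269)
Q(C) = √C (Q(C) = √(C + 0) = √C)
(221 + 153) + Q(u) = (221 + 153) + √(√127) = 374 + 127^(¼)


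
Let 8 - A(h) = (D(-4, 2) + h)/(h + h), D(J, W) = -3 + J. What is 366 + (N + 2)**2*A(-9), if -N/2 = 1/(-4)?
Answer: 3694/9 ≈ 410.44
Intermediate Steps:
N = 1/2 (N = -2/(-4) = -2*(-1/4) = 1/2 ≈ 0.50000)
A(h) = 8 - (-7 + h)/(2*h) (A(h) = 8 - ((-3 - 4) + h)/(h + h) = 8 - (-7 + h)/(2*h))
366 + (N + 2)**2*A(-9) = 366 + (1/2 + 2)**2*((1/2)*(7 + 15*(-9))/(-9)) = 366 + (5/2)**2*((1/2)*(-1/9)*(7 - 135)) = 366 + 25*((1/2)*(-1/9)*(-128))/4 = 366 + (25/4)*(64/9) = 366 + 400/9 = 3694/9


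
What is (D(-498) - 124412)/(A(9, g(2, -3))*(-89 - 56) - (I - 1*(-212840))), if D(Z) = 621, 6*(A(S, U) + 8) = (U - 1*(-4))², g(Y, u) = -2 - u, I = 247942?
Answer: 742746/2761357 ≈ 0.26898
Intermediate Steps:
A(S, U) = -8 + (4 + U)²/6 (A(S, U) = -8 + (U - 1*(-4))²/6 = -8 + (U + 4)²/6 = -8 + (4 + U)²/6)
(D(-498) - 124412)/(A(9, g(2, -3))*(-89 - 56) - (I - 1*(-212840))) = (621 - 124412)/((-8 + (4 + (-2 - 1*(-3)))²/6)*(-89 - 56) - (247942 - 1*(-212840))) = -123791/((-8 + (4 + (-2 + 3))²/6)*(-145) - (247942 + 212840)) = -123791/((-8 + (4 + 1)²/6)*(-145) - 1*460782) = -123791/((-8 + (⅙)*5²)*(-145) - 460782) = -123791/((-8 + (⅙)*25)*(-145) - 460782) = -123791/((-8 + 25/6)*(-145) - 460782) = -123791/(-23/6*(-145) - 460782) = -123791/(3335/6 - 460782) = -123791/(-2761357/6) = -123791*(-6/2761357) = 742746/2761357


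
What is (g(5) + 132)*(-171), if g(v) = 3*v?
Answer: -25137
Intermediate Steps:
(g(5) + 132)*(-171) = (3*5 + 132)*(-171) = (15 + 132)*(-171) = 147*(-171) = -25137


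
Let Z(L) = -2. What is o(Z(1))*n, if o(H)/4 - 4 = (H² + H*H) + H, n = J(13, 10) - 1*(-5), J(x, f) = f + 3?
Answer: 720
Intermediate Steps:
J(x, f) = 3 + f
n = 18 (n = (3 + 10) - 1*(-5) = 13 + 5 = 18)
o(H) = 16 + 4*H + 8*H² (o(H) = 16 + 4*((H² + H*H) + H) = 16 + 4*((H² + H²) + H) = 16 + 4*(2*H² + H) = 16 + 4*(H + 2*H²) = 16 + (4*H + 8*H²) = 16 + 4*H + 8*H²)
o(Z(1))*n = (16 + 4*(-2) + 8*(-2)²)*18 = (16 - 8 + 8*4)*18 = (16 - 8 + 32)*18 = 40*18 = 720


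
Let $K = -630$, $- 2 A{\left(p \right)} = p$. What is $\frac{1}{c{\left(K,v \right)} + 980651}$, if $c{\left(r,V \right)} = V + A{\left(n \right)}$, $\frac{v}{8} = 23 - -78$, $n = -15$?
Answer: $\frac{2}{1962933} \approx 1.0189 \cdot 10^{-6}$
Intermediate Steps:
$A{\left(p \right)} = - \frac{p}{2}$
$v = 808$ ($v = 8 \left(23 - -78\right) = 8 \left(23 + 78\right) = 8 \cdot 101 = 808$)
$c{\left(r,V \right)} = \frac{15}{2} + V$ ($c{\left(r,V \right)} = V - - \frac{15}{2} = V + \frac{15}{2} = \frac{15}{2} + V$)
$\frac{1}{c{\left(K,v \right)} + 980651} = \frac{1}{\left(\frac{15}{2} + 808\right) + 980651} = \frac{1}{\frac{1631}{2} + 980651} = \frac{1}{\frac{1962933}{2}} = \frac{2}{1962933}$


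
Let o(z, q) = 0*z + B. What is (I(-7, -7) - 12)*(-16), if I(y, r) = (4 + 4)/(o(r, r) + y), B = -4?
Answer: 2240/11 ≈ 203.64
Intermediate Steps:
o(z, q) = -4 (o(z, q) = 0*z - 4 = 0 - 4 = -4)
I(y, r) = 8/(-4 + y) (I(y, r) = (4 + 4)/(-4 + y) = 8/(-4 + y))
(I(-7, -7) - 12)*(-16) = (8/(-4 - 7) - 12)*(-16) = (8/(-11) - 12)*(-16) = (8*(-1/11) - 12)*(-16) = (-8/11 - 12)*(-16) = -140/11*(-16) = 2240/11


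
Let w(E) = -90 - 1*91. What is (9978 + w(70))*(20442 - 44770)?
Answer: -238341416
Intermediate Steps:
w(E) = -181 (w(E) = -90 - 91 = -181)
(9978 + w(70))*(20442 - 44770) = (9978 - 181)*(20442 - 44770) = 9797*(-24328) = -238341416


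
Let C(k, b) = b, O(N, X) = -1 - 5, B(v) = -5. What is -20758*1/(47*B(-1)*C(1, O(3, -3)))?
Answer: -10379/705 ≈ -14.722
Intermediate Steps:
O(N, X) = -6
-20758*1/(47*B(-1)*C(1, O(3, -3))) = -20758/((47*(-5))*(-6)) = -20758/((-235*(-6))) = -20758/1410 = -20758*1/1410 = -10379/705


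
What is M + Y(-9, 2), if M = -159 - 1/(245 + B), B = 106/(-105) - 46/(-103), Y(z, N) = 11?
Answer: -391261691/2643587 ≈ -148.00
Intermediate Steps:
B = -6088/10815 (B = 106*(-1/105) - 46*(-1/103) = -106/105 + 46/103 = -6088/10815 ≈ -0.56292)
M = -420341148/2643587 (M = -159 - 1/(245 - 6088/10815) = -159 - 1/2643587/10815 = -159 - 1*10815/2643587 = -159 - 10815/2643587 = -420341148/2643587 ≈ -159.00)
M + Y(-9, 2) = -420341148/2643587 + 11 = -391261691/2643587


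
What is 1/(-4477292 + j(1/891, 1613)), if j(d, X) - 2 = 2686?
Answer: -1/4474604 ≈ -2.2348e-7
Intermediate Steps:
j(d, X) = 2688 (j(d, X) = 2 + 2686 = 2688)
1/(-4477292 + j(1/891, 1613)) = 1/(-4477292 + 2688) = 1/(-4474604) = -1/4474604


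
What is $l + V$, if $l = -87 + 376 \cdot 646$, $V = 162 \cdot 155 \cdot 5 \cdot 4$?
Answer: $745009$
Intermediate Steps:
$V = 502200$ ($V = 25110 \cdot 20 = 502200$)
$l = 242809$ ($l = -87 + 242896 = 242809$)
$l + V = 242809 + 502200 = 745009$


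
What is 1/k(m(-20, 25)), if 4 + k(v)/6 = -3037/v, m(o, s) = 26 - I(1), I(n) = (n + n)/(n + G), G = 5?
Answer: -77/56514 ≈ -0.0013625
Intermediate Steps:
I(n) = 2*n/(5 + n) (I(n) = (n + n)/(n + 5) = (2*n)/(5 + n) = 2*n/(5 + n))
m(o, s) = 77/3 (m(o, s) = 26 - 2/(5 + 1) = 26 - 2/6 = 26 - 1*⅓ = 26 - ⅓ = 77/3)
k(v) = -24 - 18222/v (k(v) = -24 + 6*(-3037/v) = -24 - 18222/v)
1/k(m(-20, 25)) = 1/(-24 - 18222/77/3) = 1/(-24 - 18222*3/77) = 1/(-24 - 54666/77) = 1/(-56514/77) = -77/56514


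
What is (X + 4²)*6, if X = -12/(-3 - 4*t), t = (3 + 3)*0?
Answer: 120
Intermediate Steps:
t = 0 (t = 6*0 = 0)
X = 4 (X = -12/(-3 - 4*0) = -12/(-3 + 0) = -12/(-3) = -12*(-⅓) = 4)
(X + 4²)*6 = (4 + 4²)*6 = (4 + 16)*6 = 20*6 = 120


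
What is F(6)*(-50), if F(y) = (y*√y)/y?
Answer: -50*√6 ≈ -122.47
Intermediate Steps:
F(y) = √y (F(y) = y^(3/2)/y = √y)
F(6)*(-50) = √6*(-50) = -50*√6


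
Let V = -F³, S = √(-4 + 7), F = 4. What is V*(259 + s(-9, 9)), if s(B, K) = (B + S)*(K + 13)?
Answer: -3904 - 1408*√3 ≈ -6342.7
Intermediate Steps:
S = √3 ≈ 1.7320
V = -64 (V = -1*4³ = -1*64 = -64)
s(B, K) = (13 + K)*(B + √3) (s(B, K) = (B + √3)*(K + 13) = (B + √3)*(13 + K) = (13 + K)*(B + √3))
V*(259 + s(-9, 9)) = -64*(259 + (13*(-9) + 13*√3 - 9*9 + 9*√3)) = -64*(259 + (-117 + 13*√3 - 81 + 9*√3)) = -64*(259 + (-198 + 22*√3)) = -64*(61 + 22*√3) = -3904 - 1408*√3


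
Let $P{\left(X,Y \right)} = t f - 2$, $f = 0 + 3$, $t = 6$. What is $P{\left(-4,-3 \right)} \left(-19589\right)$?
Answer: $-313424$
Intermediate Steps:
$f = 3$
$P{\left(X,Y \right)} = 16$ ($P{\left(X,Y \right)} = 6 \cdot 3 - 2 = 18 - 2 = 16$)
$P{\left(-4,-3 \right)} \left(-19589\right) = 16 \left(-19589\right) = -313424$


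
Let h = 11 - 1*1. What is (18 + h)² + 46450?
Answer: 47234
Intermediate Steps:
h = 10 (h = 11 - 1 = 10)
(18 + h)² + 46450 = (18 + 10)² + 46450 = 28² + 46450 = 784 + 46450 = 47234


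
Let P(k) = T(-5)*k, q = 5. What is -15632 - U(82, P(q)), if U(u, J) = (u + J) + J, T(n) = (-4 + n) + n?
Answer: -15574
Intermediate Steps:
T(n) = -4 + 2*n
P(k) = -14*k (P(k) = (-4 + 2*(-5))*k = (-4 - 10)*k = -14*k)
U(u, J) = u + 2*J (U(u, J) = (J + u) + J = u + 2*J)
-15632 - U(82, P(q)) = -15632 - (82 + 2*(-14*5)) = -15632 - (82 + 2*(-70)) = -15632 - (82 - 140) = -15632 - 1*(-58) = -15632 + 58 = -15574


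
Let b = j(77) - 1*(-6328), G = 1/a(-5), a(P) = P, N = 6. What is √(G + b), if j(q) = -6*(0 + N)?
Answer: √157295/5 ≈ 79.321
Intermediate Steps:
j(q) = -36 (j(q) = -6*(0 + 6) = -6*6 = -36)
G = -⅕ (G = 1/(-5) = -⅕ ≈ -0.20000)
b = 6292 (b = -36 - 1*(-6328) = -36 + 6328 = 6292)
√(G + b) = √(-⅕ + 6292) = √(31459/5) = √157295/5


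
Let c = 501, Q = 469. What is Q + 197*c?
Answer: 99166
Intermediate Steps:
Q + 197*c = 469 + 197*501 = 469 + 98697 = 99166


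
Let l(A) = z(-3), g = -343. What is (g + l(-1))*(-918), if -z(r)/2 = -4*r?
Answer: 336906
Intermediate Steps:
z(r) = 8*r (z(r) = -(-8)*r = 8*r)
l(A) = -24 (l(A) = 8*(-3) = -24)
(g + l(-1))*(-918) = (-343 - 24)*(-918) = -367*(-918) = 336906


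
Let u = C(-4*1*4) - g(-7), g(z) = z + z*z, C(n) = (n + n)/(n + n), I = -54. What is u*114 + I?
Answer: -4728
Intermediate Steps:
C(n) = 1 (C(n) = (2*n)/((2*n)) = (2*n)*(1/(2*n)) = 1)
g(z) = z + z²
u = -41 (u = 1 - (-7)*(1 - 7) = 1 - (-7)*(-6) = 1 - 1*42 = 1 - 42 = -41)
u*114 + I = -41*114 - 54 = -4674 - 54 = -4728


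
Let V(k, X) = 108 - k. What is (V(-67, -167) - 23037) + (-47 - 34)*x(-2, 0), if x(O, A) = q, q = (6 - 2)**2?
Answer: -24158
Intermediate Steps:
q = 16 (q = 4**2 = 16)
x(O, A) = 16
(V(-67, -167) - 23037) + (-47 - 34)*x(-2, 0) = ((108 - 1*(-67)) - 23037) + (-47 - 34)*16 = ((108 + 67) - 23037) - 81*16 = (175 - 23037) - 1296 = -22862 - 1296 = -24158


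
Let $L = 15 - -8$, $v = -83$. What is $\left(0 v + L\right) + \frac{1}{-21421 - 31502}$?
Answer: $\frac{1217228}{52923} \approx 23.0$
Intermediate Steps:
$L = 23$ ($L = 15 + 8 = 23$)
$\left(0 v + L\right) + \frac{1}{-21421 - 31502} = \left(0 \left(-83\right) + 23\right) + \frac{1}{-21421 - 31502} = \left(0 + 23\right) + \frac{1}{-52923} = 23 - \frac{1}{52923} = \frac{1217228}{52923}$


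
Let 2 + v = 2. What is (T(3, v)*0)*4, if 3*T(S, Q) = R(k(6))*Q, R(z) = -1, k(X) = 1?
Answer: 0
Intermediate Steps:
v = 0 (v = -2 + 2 = 0)
T(S, Q) = -Q/3 (T(S, Q) = (-Q)/3 = -Q/3)
(T(3, v)*0)*4 = (-1/3*0*0)*4 = (0*0)*4 = 0*4 = 0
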